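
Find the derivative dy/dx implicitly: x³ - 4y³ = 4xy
Differentiate the relation implicitly: treat y = y(x) and apply the chain rule, so every y-derivative picks up a y' = dy/dx factor.

With everything moved to the left-hand side, differentiate term by term:
  d/dx[x^3] = 3x^2
  d/dx[-4xy] = -4x·y' - 4y
  d/dx[-4y^3] = -12y^2·y'

Separating the contributions that come from x directly and those that come through y:
  without y':      3x^2 - 4y
  multiplying y':  -4x - 12y^2

so (3x^2 - 4y) + (-4x - 12y^2)·y' = 0, and therefore
  dy/dx = -(3x^2 - 4y)/(-4x - 12y^2) = (3x^2/4 - y)/(x + 3y^2)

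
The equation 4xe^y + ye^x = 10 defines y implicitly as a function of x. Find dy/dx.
Differentiate both sides with respect to x, treating y as y(x). By the chain rule, any term containing y contributes a factor of y' = dy/dx when we differentiate it.

Move every term to one side and write the relation as F(x, y) = 0. Term by term,
  d/dx[4x·e^(y)] = 4x·y'·e^(y) + 4e^(y)
  d/dx[y·e^(x)] = y·e^(x) + y'·e^(x)
  d/dx[-10] = 0

The pieces without y' make up ∂F/∂x and the coefficient of y' is ∂F/∂y:
  ∂F/∂x = y·e^(x) + 4e^(y),
  ∂F/∂y = 4x·e^(y) + e^(x).

Since d/dx[F] = ∂F/∂x + (∂F/∂y)·y' = 0, solve for y':
  (∂F/∂y)·y' = -∂F/∂x
  dy/dx = -(∂F/∂x)/(∂F/∂y) = -(y·e^(x) + 4e^(y))/(4x·e^(y) + e^(x)) = (-y·e^(x) - 4e^(y))/(4x·e^(y) + e^(x))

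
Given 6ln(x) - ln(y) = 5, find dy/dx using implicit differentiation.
Apply d/dx to both sides, remembering that y depends on x. Each occurrence of y therefore brings in a y' = dy/dx via the chain rule.

With F(x, y) equal to the left-hand side minus the right, differentiate F term by term:
  d/dx[6ln(x)] = 6/x
  d/dx[-ln(y)] = -y'/y
  d/dx[-5] = 0
Adding these up, d/dx[F] = 0 becomes
  (6/x) + (-1/y)·y' = 0,
so isolating y',
  dy/dx = -(6/x)/(-1/y) = 6y/x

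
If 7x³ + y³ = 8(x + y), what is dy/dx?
Differentiate both sides with respect to x, treating y as y(x). By the chain rule, any term containing y contributes a factor of y' = dy/dx when we differentiate it.

Move every term to one side and write the relation as F(x, y) = 0. Term by term,
  d/dx[7x^3] = 21x^2
  d/dx[-8x] = -8
  d/dx[y^3] = 3y^2·y'
  d/dx[-8y] = -8·y'

The pieces without y' make up ∂F/∂x and the coefficient of y' is ∂F/∂y:
  ∂F/∂x = 21x^2 - 8,
  ∂F/∂y = 3y^2 - 8.

Since d/dx[F] = ∂F/∂x + (∂F/∂y)·y' = 0, solve for y':
  (∂F/∂y)·y' = -∂F/∂x
  dy/dx = -(∂F/∂x)/(∂F/∂y) = -(21x^2 - 8)/(3y^2 - 8) = (8 - 21x^2)/(3y^2 - 8)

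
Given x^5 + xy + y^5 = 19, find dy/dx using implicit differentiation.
Take d/dx of both sides. Since y is implicitly a function of x, the chain rule attaches a y' = dy/dx factor whenever we differentiate through y.

Set F(x, y) = (left side) − (right side), so the curve is F = 0. Differentiating each term of F:
  d/dx[x^5] = 5x^4
  d/dx[xy] = x·y' + y
  d/dx[y^5] = 5y^4·y'
  d/dx[-19] = 0

Collecting, the y'-free part is the partial derivative in x and the y' coefficient is the partial derivative in y:
  ∂F/∂x = 5x^4 + y
  ∂F/∂y = x + 5y^4

so d/dx[F(x, y(x))] = ∂F/∂x + (∂F/∂y)·y' = 0. Rearranging,
  dy/dx = -(∂F/∂x)/(∂F/∂y) = -(5x^4 + y)/(x + 5y^4) = (-5x^4 - y)/(x + 5y^4)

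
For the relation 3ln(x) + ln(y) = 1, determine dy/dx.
Apply d/dx to both sides, remembering that y depends on x. Each occurrence of y therefore brings in a y' = dy/dx via the chain rule.

With F(x, y) equal to the left-hand side minus the right, differentiate F term by term:
  d/dx[3ln(x)] = 3/x
  d/dx[ln(y)] = y'/y
  d/dx[-1] = 0
Adding these up, d/dx[F] = 0 becomes
  (3/x) + (1/y)·y' = 0,
so isolating y',
  dy/dx = -(3/x)/(1/y) = -3y/x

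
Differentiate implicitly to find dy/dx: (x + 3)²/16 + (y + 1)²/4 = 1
Differentiate the relation implicitly: treat y = y(x) and apply the chain rule, so every y-derivative picks up a y' = dy/dx factor.

With everything moved to the left-hand side, differentiate term by term:
  d/dx[(x + 3)^2/16] = x/8 + 3/8
  d/dx[(y + 1)^2/4] = y'(y + 1)/2
  d/dx[-1] = 0

Separating the contributions that come from x directly and those that come through y:
  without y':      x/8 + 3/8
  multiplying y':  y/2 + 1/2

so (x/8 + 3/8) + (y/2 + 1/2)·y' = 0, and therefore
  dy/dx = -(x/8 + 3/8)/(y/2 + 1/2)
        = -((x + 3)/8)/((y + 1)/2) = (-x - 3)/(4(y + 1))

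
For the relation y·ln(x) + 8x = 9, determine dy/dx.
Take d/dx of both sides. Since y is implicitly a function of x, the chain rule attaches a y' = dy/dx factor whenever we differentiate through y.

Set F(x, y) = (left side) − (right side), so the curve is F = 0. Differentiating each term of F:
  d/dx[8x] = 8
  d/dx[y·ln(x)] = y'·ln(x) + y/x
  d/dx[-9] = 0

Collecting, the y'-free part is the partial derivative in x and the y' coefficient is the partial derivative in y:
  ∂F/∂x = 8 + y/x
  ∂F/∂y = ln(x)

so d/dx[F(x, y(x))] = ∂F/∂x + (∂F/∂y)·y' = 0. Rearranging,
  dy/dx = -(∂F/∂x)/(∂F/∂y) = -(8 + y/x)/(ln(x))
        = -((8x + y)/x)/(ln(x)) = (-8x - y)/(x·ln(x))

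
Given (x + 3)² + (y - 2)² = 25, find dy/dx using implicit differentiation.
Differentiate both sides with respect to x, treating y as y(x). By the chain rule, any term containing y contributes a factor of y' = dy/dx when we differentiate it.

Move every term to one side and write the relation as F(x, y) = 0. Term by term,
  d/dx[(x + 3)^2] = 2x + 6
  d/dx[(y - 2)^2] = 2·y'(y - 2)
  d/dx[-25] = 0

The pieces without y' make up ∂F/∂x and the coefficient of y' is ∂F/∂y:
  ∂F/∂x = 2x + 6,
  ∂F/∂y = 2y - 4.

Since d/dx[F] = ∂F/∂x + (∂F/∂y)·y' = 0, solve for y':
  (∂F/∂y)·y' = -∂F/∂x
  dy/dx = -(∂F/∂x)/(∂F/∂y) = -(2x + 6)/(2y - 4) = (-x - 3)/(y - 2)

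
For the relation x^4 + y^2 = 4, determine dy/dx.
Differentiate both sides with respect to x, treating y as y(x). By the chain rule, any term containing y contributes a factor of y' = dy/dx when we differentiate it.

Move every term to one side and write the relation as F(x, y) = 0. Term by term,
  d/dx[x^4] = 4x^3
  d/dx[y^2] = 2y·y'
  d/dx[-4] = 0

The pieces without y' make up ∂F/∂x and the coefficient of y' is ∂F/∂y:
  ∂F/∂x = 4x^3,
  ∂F/∂y = 2y.

Since d/dx[F] = ∂F/∂x + (∂F/∂y)·y' = 0, solve for y':
  (∂F/∂y)·y' = -∂F/∂x
  dy/dx = -(∂F/∂x)/(∂F/∂y) = -(4x^3)/(2y) = -2x^3/y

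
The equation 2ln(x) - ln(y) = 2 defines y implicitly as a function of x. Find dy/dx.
Differentiate both sides with respect to x, treating y as y(x). By the chain rule, any term containing y contributes a factor of y' = dy/dx when we differentiate it.

Move every term to one side and write the relation as F(x, y) = 0. Term by term,
  d/dx[2ln(x)] = 2/x
  d/dx[-ln(y)] = -y'/y
  d/dx[-2] = 0

The pieces without y' make up ∂F/∂x and the coefficient of y' is ∂F/∂y:
  ∂F/∂x = 2/x,
  ∂F/∂y = -1/y.

Since d/dx[F] = ∂F/∂x + (∂F/∂y)·y' = 0, solve for y':
  (∂F/∂y)·y' = -∂F/∂x
  dy/dx = -(∂F/∂x)/(∂F/∂y) = -(2/x)/(-1/y) = 2y/x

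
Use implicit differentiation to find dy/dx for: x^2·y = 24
Apply d/dx to both sides, remembering that y depends on x. Each occurrence of y therefore brings in a y' = dy/dx via the chain rule.

With F(x, y) equal to the left-hand side minus the right, differentiate F term by term:
  d/dx[x^2y] = x^2·y' + 2xy
  d/dx[-24] = 0
Adding these up, d/dx[F] = 0 becomes
  (2xy) + (x^2)·y' = 0,
so isolating y',
  dy/dx = -(2xy)/(x^2) = -2y/x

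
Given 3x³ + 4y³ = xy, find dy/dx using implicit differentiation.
Apply d/dx to both sides, remembering that y depends on x. Each occurrence of y therefore brings in a y' = dy/dx via the chain rule.

With F(x, y) equal to the left-hand side minus the right, differentiate F term by term:
  d/dx[3x^3] = 9x^2
  d/dx[-xy] = -x·y' - y
  d/dx[4y^3] = 12y^2·y'
Adding these up, d/dx[F] = 0 becomes
  (9x^2 - y) + (-x + 12y^2)·y' = 0,
so isolating y',
  dy/dx = -(9x^2 - y)/(-x + 12y^2) = (9x^2 - y)/(x - 12y^2)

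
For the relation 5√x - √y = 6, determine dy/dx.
Differentiate the relation implicitly: treat y = y(x) and apply the chain rule, so every y-derivative picks up a y' = dy/dx factor.

With everything moved to the left-hand side, differentiate term by term:
  d/dx[5√(x)] = 5/(2√(x))
  d/dx[-√(y)] = -y'/(2√(y))
  d/dx[-6] = 0

Separating the contributions that come from x directly and those that come through y:
  without y':      5/(2√(x))
  multiplying y':  -1/(2√(y))

so (5/(2√(x))) + (-1/(2√(y)))·y' = 0, and therefore
  dy/dx = -(5/(2√(x)))/(-1/(2√(y))) = 5√(y)/√(x)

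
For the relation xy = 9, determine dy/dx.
Differentiate the relation implicitly: treat y = y(x) and apply the chain rule, so every y-derivative picks up a y' = dy/dx factor.

With everything moved to the left-hand side, differentiate term by term:
  d/dx[xy] = x·y' + y
  d/dx[-9] = 0

Separating the contributions that come from x directly and those that come through y:
  without y':      y
  multiplying y':  x

so (y) + (x)·y' = 0, and therefore
  dy/dx = -(y)/(x) = -y/x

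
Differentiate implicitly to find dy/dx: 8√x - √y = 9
Apply d/dx to both sides, remembering that y depends on x. Each occurrence of y therefore brings in a y' = dy/dx via the chain rule.

With F(x, y) equal to the left-hand side minus the right, differentiate F term by term:
  d/dx[8√(x)] = 4/√(x)
  d/dx[-√(y)] = -y'/(2√(y))
  d/dx[-9] = 0
Adding these up, d/dx[F] = 0 becomes
  (4/√(x)) + (-1/(2√(y)))·y' = 0,
so isolating y',
  dy/dx = -(4/√(x))/(-1/(2√(y))) = 8√(y)/√(x)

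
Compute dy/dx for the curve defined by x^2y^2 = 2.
Differentiate the relation implicitly: treat y = y(x) and apply the chain rule, so every y-derivative picks up a y' = dy/dx factor.

With everything moved to the left-hand side, differentiate term by term:
  d/dx[x^2y^2] = 2x^2y·y' + 2xy^2
  d/dx[-2] = 0

Separating the contributions that come from x directly and those that come through y:
  without y':      2xy^2
  multiplying y':  2x^2y

so (2xy^2) + (2x^2y)·y' = 0, and therefore
  dy/dx = -(2xy^2)/(2x^2y) = -y/x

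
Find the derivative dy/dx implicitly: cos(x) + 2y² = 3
Apply d/dx to both sides, remembering that y depends on x. Each occurrence of y therefore brings in a y' = dy/dx via the chain rule.

With F(x, y) equal to the left-hand side minus the right, differentiate F term by term:
  d/dx[2y^2] = 4y·y'
  d/dx[cos(x)] = -sin(x)
  d/dx[-3] = 0
Adding these up, d/dx[F] = 0 becomes
  (-sin(x)) + (4y)·y' = 0,
so isolating y',
  dy/dx = -(-sin(x))/(4y) = sin(x)/(4y)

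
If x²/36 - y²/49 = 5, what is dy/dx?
Differentiate both sides with respect to x, treating y as y(x). By the chain rule, any term containing y contributes a factor of y' = dy/dx when we differentiate it.

Move every term to one side and write the relation as F(x, y) = 0. Term by term,
  d/dx[x^2/36] = x/18
  d/dx[-y^2/49] = -2y·y'/49
  d/dx[-5] = 0

The pieces without y' make up ∂F/∂x and the coefficient of y' is ∂F/∂y:
  ∂F/∂x = x/18,
  ∂F/∂y = -2y/49.

Since d/dx[F] = ∂F/∂x + (∂F/∂y)·y' = 0, solve for y':
  (∂F/∂y)·y' = -∂F/∂x
  dy/dx = -(∂F/∂x)/(∂F/∂y) = -(x/18)/(-2y/49) = 49x/(36y)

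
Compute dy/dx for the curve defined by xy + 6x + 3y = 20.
Differentiate both sides with respect to x, treating y as y(x). By the chain rule, any term containing y contributes a factor of y' = dy/dx when we differentiate it.

Move every term to one side and write the relation as F(x, y) = 0. Term by term,
  d/dx[xy] = x·y' + y
  d/dx[6x] = 6
  d/dx[3y] = 3·y'
  d/dx[-20] = 0

The pieces without y' make up ∂F/∂x and the coefficient of y' is ∂F/∂y:
  ∂F/∂x = y + 6,
  ∂F/∂y = x + 3.

Since d/dx[F] = ∂F/∂x + (∂F/∂y)·y' = 0, solve for y':
  (∂F/∂y)·y' = -∂F/∂x
  dy/dx = -(∂F/∂x)/(∂F/∂y) = -(y + 6)/(x + 3) = (-y - 6)/(x + 3)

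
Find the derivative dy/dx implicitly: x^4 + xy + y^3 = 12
Take d/dx of both sides. Since y is implicitly a function of x, the chain rule attaches a y' = dy/dx factor whenever we differentiate through y.

Set F(x, y) = (left side) − (right side), so the curve is F = 0. Differentiating each term of F:
  d/dx[x^4] = 4x^3
  d/dx[xy] = x·y' + y
  d/dx[y^3] = 3y^2·y'
  d/dx[-12] = 0

Collecting, the y'-free part is the partial derivative in x and the y' coefficient is the partial derivative in y:
  ∂F/∂x = 4x^3 + y
  ∂F/∂y = x + 3y^2

so d/dx[F(x, y(x))] = ∂F/∂x + (∂F/∂y)·y' = 0. Rearranging,
  dy/dx = -(∂F/∂x)/(∂F/∂y) = -(4x^3 + y)/(x + 3y^2) = (-4x^3 - y)/(x + 3y^2)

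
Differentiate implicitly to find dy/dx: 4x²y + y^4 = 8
Differentiate the relation implicitly: treat y = y(x) and apply the chain rule, so every y-derivative picks up a y' = dy/dx factor.

With everything moved to the left-hand side, differentiate term by term:
  d/dx[4x^2y] = 4x^2·y' + 8xy
  d/dx[y^4] = 4y^3·y'
  d/dx[-8] = 0

Separating the contributions that come from x directly and those that come through y:
  without y':      8xy
  multiplying y':  4x^2 + 4y^3

so (8xy) + (4x^2 + 4y^3)·y' = 0, and therefore
  dy/dx = -(8xy)/(4x^2 + 4y^3) = -2xy/(x^2 + y^3)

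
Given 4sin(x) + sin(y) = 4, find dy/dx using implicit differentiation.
Apply d/dx to both sides, remembering that y depends on x. Each occurrence of y therefore brings in a y' = dy/dx via the chain rule.

With F(x, y) equal to the left-hand side minus the right, differentiate F term by term:
  d/dx[4sin(x)] = 4cos(x)
  d/dx[sin(y)] = y'·cos(y)
  d/dx[-4] = 0
Adding these up, d/dx[F] = 0 becomes
  (4cos(x)) + (cos(y))·y' = 0,
so isolating y',
  dy/dx = -(4cos(x))/(cos(y)) = -4cos(x)/cos(y)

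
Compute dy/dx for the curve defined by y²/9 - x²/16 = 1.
Take d/dx of both sides. Since y is implicitly a function of x, the chain rule attaches a y' = dy/dx factor whenever we differentiate through y.

Set F(x, y) = (left side) − (right side), so the curve is F = 0. Differentiating each term of F:
  d/dx[-x^2/16] = -x/8
  d/dx[y^2/9] = 2y·y'/9
  d/dx[-1] = 0

Collecting, the y'-free part is the partial derivative in x and the y' coefficient is the partial derivative in y:
  ∂F/∂x = -x/8
  ∂F/∂y = 2y/9

so d/dx[F(x, y(x))] = ∂F/∂x + (∂F/∂y)·y' = 0. Rearranging,
  dy/dx = -(∂F/∂x)/(∂F/∂y) = -(-x/8)/(2y/9) = 9x/(16y)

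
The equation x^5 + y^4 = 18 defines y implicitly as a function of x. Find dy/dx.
Apply d/dx to both sides, remembering that y depends on x. Each occurrence of y therefore brings in a y' = dy/dx via the chain rule.

With F(x, y) equal to the left-hand side minus the right, differentiate F term by term:
  d/dx[x^5] = 5x^4
  d/dx[y^4] = 4y^3·y'
  d/dx[-18] = 0
Adding these up, d/dx[F] = 0 becomes
  (5x^4) + (4y^3)·y' = 0,
so isolating y',
  dy/dx = -(5x^4)/(4y^3) = -5x^4/(4y^3)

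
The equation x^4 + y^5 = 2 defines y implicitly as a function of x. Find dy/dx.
Take d/dx of both sides. Since y is implicitly a function of x, the chain rule attaches a y' = dy/dx factor whenever we differentiate through y.

Set F(x, y) = (left side) − (right side), so the curve is F = 0. Differentiating each term of F:
  d/dx[x^4] = 4x^3
  d/dx[y^5] = 5y^4·y'
  d/dx[-2] = 0

Collecting, the y'-free part is the partial derivative in x and the y' coefficient is the partial derivative in y:
  ∂F/∂x = 4x^3
  ∂F/∂y = 5y^4

so d/dx[F(x, y(x))] = ∂F/∂x + (∂F/∂y)·y' = 0. Rearranging,
  dy/dx = -(∂F/∂x)/(∂F/∂y) = -(4x^3)/(5y^4) = -4x^3/(5y^4)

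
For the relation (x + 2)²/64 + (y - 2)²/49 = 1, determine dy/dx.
Differentiate the relation implicitly: treat y = y(x) and apply the chain rule, so every y-derivative picks up a y' = dy/dx factor.

With everything moved to the left-hand side, differentiate term by term:
  d/dx[(x + 2)^2/64] = x/32 + 1/16
  d/dx[(y - 2)^2/49] = 2·y'(y - 2)/49
  d/dx[-1] = 0

Separating the contributions that come from x directly and those that come through y:
  without y':      x/32 + 1/16
  multiplying y':  2y/49 - 4/49

so (x/32 + 1/16) + (2y/49 - 4/49)·y' = 0, and therefore
  dy/dx = -(x/32 + 1/16)/(2y/49 - 4/49)
        = -((x + 2)/32)/(2(y - 2)/49) = 49(-x - 2)/(64(y - 2))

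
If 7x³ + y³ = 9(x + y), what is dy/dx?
Differentiate the relation implicitly: treat y = y(x) and apply the chain rule, so every y-derivative picks up a y' = dy/dx factor.

With everything moved to the left-hand side, differentiate term by term:
  d/dx[7x^3] = 21x^2
  d/dx[-9x] = -9
  d/dx[y^3] = 3y^2·y'
  d/dx[-9y] = -9·y'

Separating the contributions that come from x directly and those that come through y:
  without y':      21x^2 - 9
  multiplying y':  3y^2 - 9

so (21x^2 - 9) + (3y^2 - 9)·y' = 0, and therefore
  dy/dx = -(21x^2 - 9)/(3y^2 - 9) = (3 - 7x^2)/(y^2 - 3)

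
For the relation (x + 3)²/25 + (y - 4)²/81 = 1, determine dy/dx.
Differentiate the relation implicitly: treat y = y(x) and apply the chain rule, so every y-derivative picks up a y' = dy/dx factor.

With everything moved to the left-hand side, differentiate term by term:
  d/dx[(x + 3)^2/25] = 2x/25 + 6/25
  d/dx[(y - 4)^2/81] = 2·y'(y - 4)/81
  d/dx[-1] = 0

Separating the contributions that come from x directly and those that come through y:
  without y':      2x/25 + 6/25
  multiplying y':  2y/81 - 8/81

so (2x/25 + 6/25) + (2y/81 - 8/81)·y' = 0, and therefore
  dy/dx = -(2x/25 + 6/25)/(2y/81 - 8/81)
        = -(2(x + 3)/25)/(2(y - 4)/81) = 81(-x - 3)/(25(y - 4))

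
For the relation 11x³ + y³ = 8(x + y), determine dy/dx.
Differentiate both sides with respect to x, treating y as y(x). By the chain rule, any term containing y contributes a factor of y' = dy/dx when we differentiate it.

Move every term to one side and write the relation as F(x, y) = 0. Term by term,
  d/dx[11x^3] = 33x^2
  d/dx[-8x] = -8
  d/dx[y^3] = 3y^2·y'
  d/dx[-8y] = -8·y'

The pieces without y' make up ∂F/∂x and the coefficient of y' is ∂F/∂y:
  ∂F/∂x = 33x^2 - 8,
  ∂F/∂y = 3y^2 - 8.

Since d/dx[F] = ∂F/∂x + (∂F/∂y)·y' = 0, solve for y':
  (∂F/∂y)·y' = -∂F/∂x
  dy/dx = -(∂F/∂x)/(∂F/∂y) = -(33x^2 - 8)/(3y^2 - 8) = (8 - 33x^2)/(3y^2 - 8)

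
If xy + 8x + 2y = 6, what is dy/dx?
Take d/dx of both sides. Since y is implicitly a function of x, the chain rule attaches a y' = dy/dx factor whenever we differentiate through y.

Set F(x, y) = (left side) − (right side), so the curve is F = 0. Differentiating each term of F:
  d/dx[xy] = x·y' + y
  d/dx[8x] = 8
  d/dx[2y] = 2·y'
  d/dx[-6] = 0

Collecting, the y'-free part is the partial derivative in x and the y' coefficient is the partial derivative in y:
  ∂F/∂x = y + 8
  ∂F/∂y = x + 2

so d/dx[F(x, y(x))] = ∂F/∂x + (∂F/∂y)·y' = 0. Rearranging,
  dy/dx = -(∂F/∂x)/(∂F/∂y) = -(y + 8)/(x + 2) = (-y - 8)/(x + 2)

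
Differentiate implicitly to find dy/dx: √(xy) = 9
Differentiate the relation implicitly: treat y = y(x) and apply the chain rule, so every y-derivative picks up a y' = dy/dx factor.

With everything moved to the left-hand side, differentiate term by term:
  d/dx[√(xy)] = √(xy)(x·y'/2 + y/2)/(xy)
  d/dx[-9] = 0

Separating the contributions that come from x directly and those that come through y:
  without y':      √(xy)/(2x)
  multiplying y':  √(xy)/(2y)

so (√(xy)/(2x)) + (√(xy)/(2y))·y' = 0, and therefore
  dy/dx = -(√(xy)/(2x))/(√(xy)/(2y)) = -y/x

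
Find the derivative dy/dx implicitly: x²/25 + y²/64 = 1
Take d/dx of both sides. Since y is implicitly a function of x, the chain rule attaches a y' = dy/dx factor whenever we differentiate through y.

Set F(x, y) = (left side) − (right side), so the curve is F = 0. Differentiating each term of F:
  d/dx[x^2/25] = 2x/25
  d/dx[y^2/64] = y·y'/32
  d/dx[-1] = 0

Collecting, the y'-free part is the partial derivative in x and the y' coefficient is the partial derivative in y:
  ∂F/∂x = 2x/25
  ∂F/∂y = y/32

so d/dx[F(x, y(x))] = ∂F/∂x + (∂F/∂y)·y' = 0. Rearranging,
  dy/dx = -(∂F/∂x)/(∂F/∂y) = -(2x/25)/(y/32) = -64x/(25y)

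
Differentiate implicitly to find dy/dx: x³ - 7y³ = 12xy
Differentiate both sides with respect to x, treating y as y(x). By the chain rule, any term containing y contributes a factor of y' = dy/dx when we differentiate it.

Move every term to one side and write the relation as F(x, y) = 0. Term by term,
  d/dx[x^3] = 3x^2
  d/dx[-12xy] = -12x·y' - 12y
  d/dx[-7y^3] = -21y^2·y'

The pieces without y' make up ∂F/∂x and the coefficient of y' is ∂F/∂y:
  ∂F/∂x = 3x^2 - 12y,
  ∂F/∂y = -12x - 21y^2.

Since d/dx[F] = ∂F/∂x + (∂F/∂y)·y' = 0, solve for y':
  (∂F/∂y)·y' = -∂F/∂x
  dy/dx = -(∂F/∂x)/(∂F/∂y) = -(3x^2 - 12y)/(-12x - 21y^2) = (x^2 - 4y)/(4x + 7y^2)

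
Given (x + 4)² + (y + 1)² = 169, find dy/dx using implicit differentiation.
Take d/dx of both sides. Since y is implicitly a function of x, the chain rule attaches a y' = dy/dx factor whenever we differentiate through y.

Set F(x, y) = (left side) − (right side), so the curve is F = 0. Differentiating each term of F:
  d/dx[(x + 4)^2] = 2x + 8
  d/dx[(y + 1)^2] = 2·y'(y + 1)
  d/dx[-169] = 0

Collecting, the y'-free part is the partial derivative in x and the y' coefficient is the partial derivative in y:
  ∂F/∂x = 2x + 8
  ∂F/∂y = 2y + 2

so d/dx[F(x, y(x))] = ∂F/∂x + (∂F/∂y)·y' = 0. Rearranging,
  dy/dx = -(∂F/∂x)/(∂F/∂y) = -(2x + 8)/(2y + 2) = (-x - 4)/(y + 1)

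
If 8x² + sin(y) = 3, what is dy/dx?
Differentiate both sides with respect to x, treating y as y(x). By the chain rule, any term containing y contributes a factor of y' = dy/dx when we differentiate it.

Move every term to one side and write the relation as F(x, y) = 0. Term by term,
  d/dx[8x^2] = 16x
  d/dx[sin(y)] = y'·cos(y)
  d/dx[-3] = 0

The pieces without y' make up ∂F/∂x and the coefficient of y' is ∂F/∂y:
  ∂F/∂x = 16x,
  ∂F/∂y = cos(y).

Since d/dx[F] = ∂F/∂x + (∂F/∂y)·y' = 0, solve for y':
  (∂F/∂y)·y' = -∂F/∂x
  dy/dx = -(∂F/∂x)/(∂F/∂y) = -(16x)/(cos(y)) = -16x/cos(y)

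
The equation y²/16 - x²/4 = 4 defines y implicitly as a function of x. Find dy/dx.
Differentiate both sides with respect to x, treating y as y(x). By the chain rule, any term containing y contributes a factor of y' = dy/dx when we differentiate it.

Move every term to one side and write the relation as F(x, y) = 0. Term by term,
  d/dx[-x^2/4] = -x/2
  d/dx[y^2/16] = y·y'/8
  d/dx[-4] = 0

The pieces without y' make up ∂F/∂x and the coefficient of y' is ∂F/∂y:
  ∂F/∂x = -x/2,
  ∂F/∂y = y/8.

Since d/dx[F] = ∂F/∂x + (∂F/∂y)·y' = 0, solve for y':
  (∂F/∂y)·y' = -∂F/∂x
  dy/dx = -(∂F/∂x)/(∂F/∂y) = -(-x/2)/(y/8) = 4x/y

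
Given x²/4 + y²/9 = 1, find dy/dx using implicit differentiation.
Differentiate both sides with respect to x, treating y as y(x). By the chain rule, any term containing y contributes a factor of y' = dy/dx when we differentiate it.

Move every term to one side and write the relation as F(x, y) = 0. Term by term,
  d/dx[x^2/4] = x/2
  d/dx[y^2/9] = 2y·y'/9
  d/dx[-1] = 0

The pieces without y' make up ∂F/∂x and the coefficient of y' is ∂F/∂y:
  ∂F/∂x = x/2,
  ∂F/∂y = 2y/9.

Since d/dx[F] = ∂F/∂x + (∂F/∂y)·y' = 0, solve for y':
  (∂F/∂y)·y' = -∂F/∂x
  dy/dx = -(∂F/∂x)/(∂F/∂y) = -(x/2)/(2y/9) = -9x/(4y)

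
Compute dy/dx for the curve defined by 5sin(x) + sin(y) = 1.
Take d/dx of both sides. Since y is implicitly a function of x, the chain rule attaches a y' = dy/dx factor whenever we differentiate through y.

Set F(x, y) = (left side) − (right side), so the curve is F = 0. Differentiating each term of F:
  d/dx[5sin(x)] = 5cos(x)
  d/dx[sin(y)] = y'·cos(y)
  d/dx[-1] = 0

Collecting, the y'-free part is the partial derivative in x and the y' coefficient is the partial derivative in y:
  ∂F/∂x = 5cos(x)
  ∂F/∂y = cos(y)

so d/dx[F(x, y(x))] = ∂F/∂x + (∂F/∂y)·y' = 0. Rearranging,
  dy/dx = -(∂F/∂x)/(∂F/∂y) = -(5cos(x))/(cos(y)) = -5cos(x)/cos(y)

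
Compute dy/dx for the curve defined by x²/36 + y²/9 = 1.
Differentiate both sides with respect to x, treating y as y(x). By the chain rule, any term containing y contributes a factor of y' = dy/dx when we differentiate it.

Move every term to one side and write the relation as F(x, y) = 0. Term by term,
  d/dx[x^2/36] = x/18
  d/dx[y^2/9] = 2y·y'/9
  d/dx[-1] = 0

The pieces without y' make up ∂F/∂x and the coefficient of y' is ∂F/∂y:
  ∂F/∂x = x/18,
  ∂F/∂y = 2y/9.

Since d/dx[F] = ∂F/∂x + (∂F/∂y)·y' = 0, solve for y':
  (∂F/∂y)·y' = -∂F/∂x
  dy/dx = -(∂F/∂x)/(∂F/∂y) = -(x/18)/(2y/9) = -x/(4y)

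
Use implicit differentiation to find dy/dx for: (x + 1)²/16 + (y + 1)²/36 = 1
Apply d/dx to both sides, remembering that y depends on x. Each occurrence of y therefore brings in a y' = dy/dx via the chain rule.

With F(x, y) equal to the left-hand side minus the right, differentiate F term by term:
  d/dx[(x + 1)^2/16] = x/8 + 1/8
  d/dx[(y + 1)^2/36] = y'(y + 1)/18
  d/dx[-1] = 0
Adding these up, d/dx[F] = 0 becomes
  (x/8 + 1/8) + (y/18 + 1/18)·y' = 0,
so isolating y',
  dy/dx = -(x/8 + 1/8)/(y/18 + 1/18)
        = -((x + 1)/8)/((y + 1)/18) = 9(-x - 1)/(4(y + 1))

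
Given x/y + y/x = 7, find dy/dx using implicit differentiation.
Differentiate the relation implicitly: treat y = y(x) and apply the chain rule, so every y-derivative picks up a y' = dy/dx factor.

With everything moved to the left-hand side, differentiate term by term:
  d/dx[x/y] = -x·y'/y^2 + 1/y
  d/dx[y/x] = y'/x - y/x^2
  d/dx[-7] = 0

Separating the contributions that come from x directly and those that come through y:
  without y':      1/y - y/x^2
  multiplying y':  -x/y^2 + 1/x

so (1/y - y/x^2) + (-x/y^2 + 1/x)·y' = 0, and therefore
  dy/dx = -(1/y - y/x^2)/(-x/y^2 + 1/x)
        = -((x - y)(x + y)/(x^2y))/(-(x - y)(x + y)/(xy^2)) = y/x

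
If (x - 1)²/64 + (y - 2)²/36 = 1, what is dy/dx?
Differentiate both sides with respect to x, treating y as y(x). By the chain rule, any term containing y contributes a factor of y' = dy/dx when we differentiate it.

Move every term to one side and write the relation as F(x, y) = 0. Term by term,
  d/dx[(x - 1)^2/64] = x/32 - 1/32
  d/dx[(y - 2)^2/36] = y'(y - 2)/18
  d/dx[-1] = 0

The pieces without y' make up ∂F/∂x and the coefficient of y' is ∂F/∂y:
  ∂F/∂x = x/32 - 1/32,
  ∂F/∂y = y/18 - 1/9.

Since d/dx[F] = ∂F/∂x + (∂F/∂y)·y' = 0, solve for y':
  (∂F/∂y)·y' = -∂F/∂x
  dy/dx = -(∂F/∂x)/(∂F/∂y) = -(x/32 - 1/32)/(y/18 - 1/9)
        = -((x - 1)/32)/((y - 2)/18) = 9(1 - x)/(16(y - 2))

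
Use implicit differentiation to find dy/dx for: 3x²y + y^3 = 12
Differentiate the relation implicitly: treat y = y(x) and apply the chain rule, so every y-derivative picks up a y' = dy/dx factor.

With everything moved to the left-hand side, differentiate term by term:
  d/dx[3x^2y] = 3x^2·y' + 6xy
  d/dx[y^3] = 3y^2·y'
  d/dx[-12] = 0

Separating the contributions that come from x directly and those that come through y:
  without y':      6xy
  multiplying y':  3x^2 + 3y^2

so (6xy) + (3x^2 + 3y^2)·y' = 0, and therefore
  dy/dx = -(6xy)/(3x^2 + 3y^2) = -2xy/(x^2 + y^2)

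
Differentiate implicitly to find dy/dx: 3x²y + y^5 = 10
Differentiate the relation implicitly: treat y = y(x) and apply the chain rule, so every y-derivative picks up a y' = dy/dx factor.

With everything moved to the left-hand side, differentiate term by term:
  d/dx[3x^2y] = 3x^2·y' + 6xy
  d/dx[y^5] = 5y^4·y'
  d/dx[-10] = 0

Separating the contributions that come from x directly and those that come through y:
  without y':      6xy
  multiplying y':  3x^2 + 5y^4

so (6xy) + (3x^2 + 5y^4)·y' = 0, and therefore
  dy/dx = -(6xy)/(3x^2 + 5y^4) = -6xy/(3x^2 + 5y^4)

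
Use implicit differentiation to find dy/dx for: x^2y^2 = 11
Apply d/dx to both sides, remembering that y depends on x. Each occurrence of y therefore brings in a y' = dy/dx via the chain rule.

With F(x, y) equal to the left-hand side minus the right, differentiate F term by term:
  d/dx[x^2y^2] = 2x^2y·y' + 2xy^2
  d/dx[-11] = 0
Adding these up, d/dx[F] = 0 becomes
  (2xy^2) + (2x^2y)·y' = 0,
so isolating y',
  dy/dx = -(2xy^2)/(2x^2y) = -y/x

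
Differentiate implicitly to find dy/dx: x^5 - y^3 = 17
Apply d/dx to both sides, remembering that y depends on x. Each occurrence of y therefore brings in a y' = dy/dx via the chain rule.

With F(x, y) equal to the left-hand side minus the right, differentiate F term by term:
  d/dx[x^5] = 5x^4
  d/dx[-y^3] = -3y^2·y'
  d/dx[-17] = 0
Adding these up, d/dx[F] = 0 becomes
  (5x^4) + (-3y^2)·y' = 0,
so isolating y',
  dy/dx = -(5x^4)/(-3y^2) = 5x^4/(3y^2)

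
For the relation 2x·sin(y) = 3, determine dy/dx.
Differentiate the relation implicitly: treat y = y(x) and apply the chain rule, so every y-derivative picks up a y' = dy/dx factor.

With everything moved to the left-hand side, differentiate term by term:
  d/dx[2x·sin(y)] = 2x·y'·cos(y) + 2sin(y)
  d/dx[-3] = 0

Separating the contributions that come from x directly and those that come through y:
  without y':      2sin(y)
  multiplying y':  2x·cos(y)

so (2sin(y)) + (2x·cos(y))·y' = 0, and therefore
  dy/dx = -(2sin(y))/(2x·cos(y)) = -tan(y)/x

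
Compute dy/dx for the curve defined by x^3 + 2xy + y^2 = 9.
Take d/dx of both sides. Since y is implicitly a function of x, the chain rule attaches a y' = dy/dx factor whenever we differentiate through y.

Set F(x, y) = (left side) − (right side), so the curve is F = 0. Differentiating each term of F:
  d/dx[x^3] = 3x^2
  d/dx[2xy] = 2x·y' + 2y
  d/dx[y^2] = 2y·y'
  d/dx[-9] = 0

Collecting, the y'-free part is the partial derivative in x and the y' coefficient is the partial derivative in y:
  ∂F/∂x = 3x^2 + 2y
  ∂F/∂y = 2x + 2y

so d/dx[F(x, y(x))] = ∂F/∂x + (∂F/∂y)·y' = 0. Rearranging,
  dy/dx = -(∂F/∂x)/(∂F/∂y) = -(3x^2 + 2y)/(2x + 2y) = (-3x^2/2 - y)/(x + y)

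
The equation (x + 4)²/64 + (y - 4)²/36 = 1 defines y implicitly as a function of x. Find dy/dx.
Differentiate both sides with respect to x, treating y as y(x). By the chain rule, any term containing y contributes a factor of y' = dy/dx when we differentiate it.

Move every term to one side and write the relation as F(x, y) = 0. Term by term,
  d/dx[(x + 4)^2/64] = x/32 + 1/8
  d/dx[(y - 4)^2/36] = y'(y - 4)/18
  d/dx[-1] = 0

The pieces without y' make up ∂F/∂x and the coefficient of y' is ∂F/∂y:
  ∂F/∂x = x/32 + 1/8,
  ∂F/∂y = y/18 - 2/9.

Since d/dx[F] = ∂F/∂x + (∂F/∂y)·y' = 0, solve for y':
  (∂F/∂y)·y' = -∂F/∂x
  dy/dx = -(∂F/∂x)/(∂F/∂y) = -(x/32 + 1/8)/(y/18 - 2/9)
        = -((x + 4)/32)/((y - 4)/18) = 9(-x - 4)/(16(y - 4))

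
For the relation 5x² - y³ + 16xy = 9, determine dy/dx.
Take d/dx of both sides. Since y is implicitly a function of x, the chain rule attaches a y' = dy/dx factor whenever we differentiate through y.

Set F(x, y) = (left side) − (right side), so the curve is F = 0. Differentiating each term of F:
  d/dx[5x^2] = 10x
  d/dx[16xy] = 16x·y' + 16y
  d/dx[-y^3] = -3y^2·y'
  d/dx[-9] = 0

Collecting, the y'-free part is the partial derivative in x and the y' coefficient is the partial derivative in y:
  ∂F/∂x = 10x + 16y
  ∂F/∂y = 16x - 3y^2

so d/dx[F(x, y(x))] = ∂F/∂x + (∂F/∂y)·y' = 0. Rearranging,
  dy/dx = -(∂F/∂x)/(∂F/∂y) = -(10x + 16y)/(16x - 3y^2) = 2(-5x - 8y)/(16x - 3y^2)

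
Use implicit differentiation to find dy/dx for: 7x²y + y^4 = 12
Take d/dx of both sides. Since y is implicitly a function of x, the chain rule attaches a y' = dy/dx factor whenever we differentiate through y.

Set F(x, y) = (left side) − (right side), so the curve is F = 0. Differentiating each term of F:
  d/dx[7x^2y] = 7x^2·y' + 14xy
  d/dx[y^4] = 4y^3·y'
  d/dx[-12] = 0

Collecting, the y'-free part is the partial derivative in x and the y' coefficient is the partial derivative in y:
  ∂F/∂x = 14xy
  ∂F/∂y = 7x^2 + 4y^3

so d/dx[F(x, y(x))] = ∂F/∂x + (∂F/∂y)·y' = 0. Rearranging,
  dy/dx = -(∂F/∂x)/(∂F/∂y) = -(14xy)/(7x^2 + 4y^3) = -14xy/(7x^2 + 4y^3)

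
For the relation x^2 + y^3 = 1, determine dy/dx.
Take d/dx of both sides. Since y is implicitly a function of x, the chain rule attaches a y' = dy/dx factor whenever we differentiate through y.

Set F(x, y) = (left side) − (right side), so the curve is F = 0. Differentiating each term of F:
  d/dx[x^2] = 2x
  d/dx[y^3] = 3y^2·y'
  d/dx[-1] = 0

Collecting, the y'-free part is the partial derivative in x and the y' coefficient is the partial derivative in y:
  ∂F/∂x = 2x
  ∂F/∂y = 3y^2

so d/dx[F(x, y(x))] = ∂F/∂x + (∂F/∂y)·y' = 0. Rearranging,
  dy/dx = -(∂F/∂x)/(∂F/∂y) = -(2x)/(3y^2) = -2x/(3y^2)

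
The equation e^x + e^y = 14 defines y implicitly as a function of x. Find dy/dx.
Take d/dx of both sides. Since y is implicitly a function of x, the chain rule attaches a y' = dy/dx factor whenever we differentiate through y.

Set F(x, y) = (left side) − (right side), so the curve is F = 0. Differentiating each term of F:
  d/dx[e^(x)] = e^(x)
  d/dx[e^(y)] = y'·e^(y)
  d/dx[-14] = 0

Collecting, the y'-free part is the partial derivative in x and the y' coefficient is the partial derivative in y:
  ∂F/∂x = e^(x)
  ∂F/∂y = e^(y)

so d/dx[F(x, y(x))] = ∂F/∂x + (∂F/∂y)·y' = 0. Rearranging,
  dy/dx = -(∂F/∂x)/(∂F/∂y) = -(e^(x))/(e^(y)) = -e^(x - y)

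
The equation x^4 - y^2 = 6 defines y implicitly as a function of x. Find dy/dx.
Apply d/dx to both sides, remembering that y depends on x. Each occurrence of y therefore brings in a y' = dy/dx via the chain rule.

With F(x, y) equal to the left-hand side minus the right, differentiate F term by term:
  d/dx[x^4] = 4x^3
  d/dx[-y^2] = -2y·y'
  d/dx[-6] = 0
Adding these up, d/dx[F] = 0 becomes
  (4x^3) + (-2y)·y' = 0,
so isolating y',
  dy/dx = -(4x^3)/(-2y) = 2x^3/y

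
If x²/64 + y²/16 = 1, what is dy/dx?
Differentiate both sides with respect to x, treating y as y(x). By the chain rule, any term containing y contributes a factor of y' = dy/dx when we differentiate it.

Move every term to one side and write the relation as F(x, y) = 0. Term by term,
  d/dx[x^2/64] = x/32
  d/dx[y^2/16] = y·y'/8
  d/dx[-1] = 0

The pieces without y' make up ∂F/∂x and the coefficient of y' is ∂F/∂y:
  ∂F/∂x = x/32,
  ∂F/∂y = y/8.

Since d/dx[F] = ∂F/∂x + (∂F/∂y)·y' = 0, solve for y':
  (∂F/∂y)·y' = -∂F/∂x
  dy/dx = -(∂F/∂x)/(∂F/∂y) = -(x/32)/(y/8) = -x/(4y)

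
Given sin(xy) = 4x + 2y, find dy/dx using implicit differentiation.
Take d/dx of both sides. Since y is implicitly a function of x, the chain rule attaches a y' = dy/dx factor whenever we differentiate through y.

Set F(x, y) = (left side) − (right side), so the curve is F = 0. Differentiating each term of F:
  d/dx[-4x] = -4
  d/dx[-2y] = -2·y'
  d/dx[sin(xy)] = (x·y' + y)·cos(xy)

Collecting, the y'-free part is the partial derivative in x and the y' coefficient is the partial derivative in y:
  ∂F/∂x = y·cos(xy) - 4
  ∂F/∂y = x·cos(xy) - 2

so d/dx[F(x, y(x))] = ∂F/∂x + (∂F/∂y)·y' = 0. Rearranging,
  dy/dx = -(∂F/∂x)/(∂F/∂y) = -(y·cos(xy) - 4)/(x·cos(xy) - 2) = (-y·cos(xy) + 4)/(x·cos(xy) - 2)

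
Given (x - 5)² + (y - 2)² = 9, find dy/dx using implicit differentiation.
Differentiate the relation implicitly: treat y = y(x) and apply the chain rule, so every y-derivative picks up a y' = dy/dx factor.

With everything moved to the left-hand side, differentiate term by term:
  d/dx[(x - 5)^2] = 2x - 10
  d/dx[(y - 2)^2] = 2·y'(y - 2)
  d/dx[-9] = 0

Separating the contributions that come from x directly and those that come through y:
  without y':      2x - 10
  multiplying y':  2y - 4

so (2x - 10) + (2y - 4)·y' = 0, and therefore
  dy/dx = -(2x - 10)/(2y - 4) = (5 - x)/(y - 2)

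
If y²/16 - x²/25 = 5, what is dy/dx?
Differentiate the relation implicitly: treat y = y(x) and apply the chain rule, so every y-derivative picks up a y' = dy/dx factor.

With everything moved to the left-hand side, differentiate term by term:
  d/dx[-x^2/25] = -2x/25
  d/dx[y^2/16] = y·y'/8
  d/dx[-5] = 0

Separating the contributions that come from x directly and those that come through y:
  without y':      -2x/25
  multiplying y':  y/8

so (-2x/25) + (y/8)·y' = 0, and therefore
  dy/dx = -(-2x/25)/(y/8) = 16x/(25y)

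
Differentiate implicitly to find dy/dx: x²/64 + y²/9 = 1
Differentiate the relation implicitly: treat y = y(x) and apply the chain rule, so every y-derivative picks up a y' = dy/dx factor.

With everything moved to the left-hand side, differentiate term by term:
  d/dx[x^2/64] = x/32
  d/dx[y^2/9] = 2y·y'/9
  d/dx[-1] = 0

Separating the contributions that come from x directly and those that come through y:
  without y':      x/32
  multiplying y':  2y/9

so (x/32) + (2y/9)·y' = 0, and therefore
  dy/dx = -(x/32)/(2y/9) = -9x/(64y)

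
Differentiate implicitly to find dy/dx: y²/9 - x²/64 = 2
Apply d/dx to both sides, remembering that y depends on x. Each occurrence of y therefore brings in a y' = dy/dx via the chain rule.

With F(x, y) equal to the left-hand side minus the right, differentiate F term by term:
  d/dx[-x^2/64] = -x/32
  d/dx[y^2/9] = 2y·y'/9
  d/dx[-2] = 0
Adding these up, d/dx[F] = 0 becomes
  (-x/32) + (2y/9)·y' = 0,
so isolating y',
  dy/dx = -(-x/32)/(2y/9) = 9x/(64y)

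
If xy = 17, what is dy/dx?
Take d/dx of both sides. Since y is implicitly a function of x, the chain rule attaches a y' = dy/dx factor whenever we differentiate through y.

Set F(x, y) = (left side) − (right side), so the curve is F = 0. Differentiating each term of F:
  d/dx[xy] = x·y' + y
  d/dx[-17] = 0

Collecting, the y'-free part is the partial derivative in x and the y' coefficient is the partial derivative in y:
  ∂F/∂x = y
  ∂F/∂y = x

so d/dx[F(x, y(x))] = ∂F/∂x + (∂F/∂y)·y' = 0. Rearranging,
  dy/dx = -(∂F/∂x)/(∂F/∂y) = -(y)/(x) = -y/x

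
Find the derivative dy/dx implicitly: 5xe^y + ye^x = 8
Differentiate the relation implicitly: treat y = y(x) and apply the chain rule, so every y-derivative picks up a y' = dy/dx factor.

With everything moved to the left-hand side, differentiate term by term:
  d/dx[5x·e^(y)] = 5x·y'·e^(y) + 5e^(y)
  d/dx[y·e^(x)] = y·e^(x) + y'·e^(x)
  d/dx[-8] = 0

Separating the contributions that come from x directly and those that come through y:
  without y':      y·e^(x) + 5e^(y)
  multiplying y':  5x·e^(y) + e^(x)

so (y·e^(x) + 5e^(y)) + (5x·e^(y) + e^(x))·y' = 0, and therefore
  dy/dx = -(y·e^(x) + 5e^(y))/(5x·e^(y) + e^(x)) = (-y·e^(x) - 5e^(y))/(5x·e^(y) + e^(x))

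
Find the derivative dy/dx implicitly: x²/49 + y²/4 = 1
Differentiate both sides with respect to x, treating y as y(x). By the chain rule, any term containing y contributes a factor of y' = dy/dx when we differentiate it.

Move every term to one side and write the relation as F(x, y) = 0. Term by term,
  d/dx[x^2/49] = 2x/49
  d/dx[y^2/4] = y·y'/2
  d/dx[-1] = 0

The pieces without y' make up ∂F/∂x and the coefficient of y' is ∂F/∂y:
  ∂F/∂x = 2x/49,
  ∂F/∂y = y/2.

Since d/dx[F] = ∂F/∂x + (∂F/∂y)·y' = 0, solve for y':
  (∂F/∂y)·y' = -∂F/∂x
  dy/dx = -(∂F/∂x)/(∂F/∂y) = -(2x/49)/(y/2) = -4x/(49y)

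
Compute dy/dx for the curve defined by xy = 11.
Take d/dx of both sides. Since y is implicitly a function of x, the chain rule attaches a y' = dy/dx factor whenever we differentiate through y.

Set F(x, y) = (left side) − (right side), so the curve is F = 0. Differentiating each term of F:
  d/dx[xy] = x·y' + y
  d/dx[-11] = 0

Collecting, the y'-free part is the partial derivative in x and the y' coefficient is the partial derivative in y:
  ∂F/∂x = y
  ∂F/∂y = x

so d/dx[F(x, y(x))] = ∂F/∂x + (∂F/∂y)·y' = 0. Rearranging,
  dy/dx = -(∂F/∂x)/(∂F/∂y) = -(y)/(x) = -y/x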